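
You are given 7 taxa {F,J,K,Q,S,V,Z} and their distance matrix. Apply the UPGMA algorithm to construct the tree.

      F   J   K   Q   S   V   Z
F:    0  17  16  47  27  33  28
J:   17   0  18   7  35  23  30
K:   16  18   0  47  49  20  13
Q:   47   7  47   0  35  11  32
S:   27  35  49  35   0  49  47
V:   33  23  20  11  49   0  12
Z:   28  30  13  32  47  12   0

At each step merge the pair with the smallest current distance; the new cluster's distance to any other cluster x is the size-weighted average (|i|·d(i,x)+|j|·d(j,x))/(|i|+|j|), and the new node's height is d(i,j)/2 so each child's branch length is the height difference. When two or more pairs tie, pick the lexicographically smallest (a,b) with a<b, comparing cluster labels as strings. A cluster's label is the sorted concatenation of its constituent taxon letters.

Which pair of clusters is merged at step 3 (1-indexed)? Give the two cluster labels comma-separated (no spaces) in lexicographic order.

F,K

iteration 1: select J,Q (d=7); attach at lengths (7/2, 7/2); label the merged cluster JQ
  updated: d(F,JQ)=32, d(JQ,K)=65/2, d(JQ,S)=35, d(JQ,V)=17, d(JQ,Z)=31
iteration 2: select V,Z (d=12); attach at lengths (6, 6); label the merged cluster VZ
  updated: d(F,VZ)=61/2, d(JQ,VZ)=24, d(K,VZ)=33/2, d(S,VZ)=48
iteration 3: select F,K (d=16); attach at lengths (8, 8); label the merged cluster FK
  updated: d(FK,JQ)=129/4, d(FK,S)=38, d(FK,VZ)=47/2
iteration 4: select FK,VZ (d=47/2); attach at lengths (15/4, 23/4); label the merged cluster FKVZ
  updated: d(FKVZ,JQ)=225/8, d(FKVZ,S)=43
iteration 5: select FKVZ,JQ (d=225/8); attach at lengths (37/16, 169/16); label the merged cluster FJKQVZ
  updated: d(FJKQVZ,S)=121/3
iteration 6: select FJKQVZ,S (d=121/3); attach at lengths (293/48, 121/6); label the merged cluster FJKQSVZ
final tree: ((((F:8,K:8):15/4,(V:6,Z:6):23/4):37/16,(J:7/2,Q:7/2):169/16):293/48,S:121/6)
total length: 4015/48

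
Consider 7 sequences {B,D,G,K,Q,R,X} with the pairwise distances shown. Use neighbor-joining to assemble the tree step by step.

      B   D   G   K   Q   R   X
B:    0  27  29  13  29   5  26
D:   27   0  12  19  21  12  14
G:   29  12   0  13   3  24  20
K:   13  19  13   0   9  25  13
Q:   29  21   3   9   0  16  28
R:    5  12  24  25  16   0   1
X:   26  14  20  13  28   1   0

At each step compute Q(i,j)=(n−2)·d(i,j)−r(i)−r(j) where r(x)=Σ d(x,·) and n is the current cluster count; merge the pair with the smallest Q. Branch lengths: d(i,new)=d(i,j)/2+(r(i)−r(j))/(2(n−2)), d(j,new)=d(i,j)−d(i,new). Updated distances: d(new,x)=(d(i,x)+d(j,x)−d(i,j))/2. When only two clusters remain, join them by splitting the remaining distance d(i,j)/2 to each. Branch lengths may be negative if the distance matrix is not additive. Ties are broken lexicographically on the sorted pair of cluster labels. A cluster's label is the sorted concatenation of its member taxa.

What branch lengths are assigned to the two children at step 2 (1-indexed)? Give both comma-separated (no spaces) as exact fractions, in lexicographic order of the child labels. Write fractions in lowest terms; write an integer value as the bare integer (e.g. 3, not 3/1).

57/8,-17/8

iteration 1: select G,Q (d=3, Q=-192); attach at lengths (1, 2); label the merged cluster GQ
  updated: d(B,GQ)=55/2, d(D,GQ)=15, d(GQ,K)=19/2, d(GQ,R)=37/2, d(GQ,X)=45/2
iteration 2: select B,R (d=5, Q=-140); attach at lengths (57/8, -17/8); label the merged cluster BR
  updated: d(BR,D)=17, d(BR,GQ)=41/2, d(BR,K)=33/2, d(BR,X)=11
iteration 3: select GQ,K (d=19/2, Q=-97); attach at lengths (19/3, 19/6); label the merged cluster GKQ
  updated: d(BR,GKQ)=55/4, d(D,GKQ)=49/4, d(GKQ,X)=13
iteration 4: select BR,X (d=11, Q=-231/4); attach at lengths (103/16, 73/16); label the merged cluster BRX
  updated: d(BRX,D)=10, d(BRX,GKQ)=63/8
iteration 5: select BRX,D (d=10, Q=-241/8); attach at lengths (45/16, 115/16); label the merged cluster BDRX
  updated: d(BDRX,GKQ)=81/16
iteration 6: select BDRX,GKQ (d=81/16); attach at lengths (81/32, 81/32); label the merged cluster BDGKQRX
final tree: ((((B:57/8,R:-17/8):103/16,X:73/16):45/16,D:115/16):81/32,((G:1,Q:2):19/3,K:19/6):81/32)
total length: 697/16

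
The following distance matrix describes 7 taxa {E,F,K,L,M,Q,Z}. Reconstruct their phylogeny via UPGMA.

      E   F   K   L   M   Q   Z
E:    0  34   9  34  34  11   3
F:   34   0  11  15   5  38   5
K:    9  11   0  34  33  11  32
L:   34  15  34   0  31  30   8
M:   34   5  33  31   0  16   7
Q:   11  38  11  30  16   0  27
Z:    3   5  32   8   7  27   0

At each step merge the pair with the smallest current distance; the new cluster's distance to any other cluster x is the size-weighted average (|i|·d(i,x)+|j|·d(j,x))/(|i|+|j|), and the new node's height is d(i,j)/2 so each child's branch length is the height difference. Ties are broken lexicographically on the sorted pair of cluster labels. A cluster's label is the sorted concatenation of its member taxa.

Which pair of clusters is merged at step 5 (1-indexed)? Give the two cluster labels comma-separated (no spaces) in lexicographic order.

EKQZ,FM

1. join E+Z (d=3) ⇒ EZ; edges |E|=3/2, |Z|=3/2
  updated: d(EZ,F)=39/2, d(EZ,K)=41/2, d(EZ,L)=21, d(EZ,M)=41/2, d(EZ,Q)=19
2. join F+M (d=5) ⇒ FM; edges |F|=5/2, |M|=5/2
  updated: d(EZ,FM)=20, d(FM,K)=22, d(FM,L)=23, d(FM,Q)=27
3. join K+Q (d=11) ⇒ KQ; edges |K|=11/2, |Q|=11/2
  updated: d(EZ,KQ)=79/4, d(FM,KQ)=49/2, d(KQ,L)=32
4. join EZ+KQ (d=79/4) ⇒ EKQZ; edges |EZ|=67/8, |KQ|=35/8
  updated: d(EKQZ,FM)=89/4, d(EKQZ,L)=53/2
5. join EKQZ+FM (d=89/4) ⇒ EFKMQZ; edges |EKQZ|=5/4, |FM|=69/8
  updated: d(EFKMQZ,L)=76/3
6. join EFKMQZ+L (d=76/3) ⇒ EFKLMQZ; edges |EFKMQZ|=37/24, |L|=38/3
final tree: ((((E:3/2,Z:3/2):67/8,(K:11/2,Q:11/2):35/8):5/4,(F:5/2,M:5/2):69/8):37/24,L:38/3)
total length: 335/6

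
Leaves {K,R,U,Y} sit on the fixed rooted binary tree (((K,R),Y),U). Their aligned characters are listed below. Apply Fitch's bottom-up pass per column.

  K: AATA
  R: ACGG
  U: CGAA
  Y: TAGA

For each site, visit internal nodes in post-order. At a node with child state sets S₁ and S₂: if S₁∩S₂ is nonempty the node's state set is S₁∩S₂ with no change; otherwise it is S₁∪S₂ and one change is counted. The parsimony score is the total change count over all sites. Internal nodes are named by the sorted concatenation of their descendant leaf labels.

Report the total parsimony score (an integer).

7

[col 0] KR: children K:{A}, R:{A} ∩→ {A}; cost 0
[col 0] KRY: children KR:{A}, Y:{T} ∪→ {A,T}; cost 1
[col 0] KRUY: children KRY:{A,T}, U:{C} ∪→ {A,C,T}; cost 1
[col 1] KR: children K:{A}, R:{C} ∪→ {A,C}; cost 1
[col 1] KRY: children KR:{A,C}, Y:{A} ∩→ {A}; cost 0
[col 1] KRUY: children KRY:{A}, U:{G} ∪→ {A,G}; cost 1
[col 2] KR: children K:{T}, R:{G} ∪→ {G,T}; cost 1
[col 2] KRY: children KR:{G,T}, Y:{G} ∩→ {G}; cost 0
[col 2] KRUY: children KRY:{G}, U:{A} ∪→ {A,G}; cost 1
[col 3] KR: children K:{A}, R:{G} ∪→ {A,G}; cost 1
[col 3] KRY: children KR:{A,G}, Y:{A} ∩→ {A}; cost 0
[col 3] KRUY: children KRY:{A}, U:{A} ∩→ {A}; cost 0
per-site changes: [2, 2, 2, 1]; total = 7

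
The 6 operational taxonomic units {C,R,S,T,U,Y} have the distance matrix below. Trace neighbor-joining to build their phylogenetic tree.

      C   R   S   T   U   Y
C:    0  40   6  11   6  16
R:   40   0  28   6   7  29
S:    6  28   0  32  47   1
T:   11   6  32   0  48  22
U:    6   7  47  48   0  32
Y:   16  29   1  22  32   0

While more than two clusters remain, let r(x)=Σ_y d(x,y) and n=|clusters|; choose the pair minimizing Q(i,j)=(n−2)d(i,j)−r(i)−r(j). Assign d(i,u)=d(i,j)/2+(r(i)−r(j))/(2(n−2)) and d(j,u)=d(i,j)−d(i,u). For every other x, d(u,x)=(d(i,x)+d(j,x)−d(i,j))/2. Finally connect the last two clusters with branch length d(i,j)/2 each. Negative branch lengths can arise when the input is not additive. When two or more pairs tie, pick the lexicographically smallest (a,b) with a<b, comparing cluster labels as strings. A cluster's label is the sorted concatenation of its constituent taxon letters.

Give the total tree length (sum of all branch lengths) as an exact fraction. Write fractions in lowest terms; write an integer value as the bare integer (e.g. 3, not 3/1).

187/4

1. join R+U (d=7, Q=-222) ⇒ RU; edges |R|=-1/4, |U|=29/4
  updated: d(C,RU)=39/2, d(RU,S)=34, d(RU,T)=47/2, d(RU,Y)=27
2. join S+Y (d=1, Q=-136) ⇒ SY; edges |S|=5/3, |Y|=-2/3
  updated: d(C,SY)=21/2, d(RU,SY)=30, d(SY,T)=53/2
3. join C+SY (d=21/2, Q=-87) ⇒ CSY; edges |C|=-5/4, |SY|=47/4
  updated: d(CSY,RU)=39/2, d(CSY,T)=27/2
4. join CSY+RU (d=39/2, Q=-113/2) ⇒ CRSUY; edges |CSY|=19/4, |RU|=59/4
  updated: d(CRSUY,T)=35/4
5. join CRSUY+T (d=35/4) ⇒ CRSTUY; edges |CRSUY|=35/8, |T|=35/8
final tree: (((C:-5/4,(S:5/3,Y:-2/3):47/4):19/4,(R:-1/4,U:29/4):59/4):35/8,T:35/8)
total length: 187/4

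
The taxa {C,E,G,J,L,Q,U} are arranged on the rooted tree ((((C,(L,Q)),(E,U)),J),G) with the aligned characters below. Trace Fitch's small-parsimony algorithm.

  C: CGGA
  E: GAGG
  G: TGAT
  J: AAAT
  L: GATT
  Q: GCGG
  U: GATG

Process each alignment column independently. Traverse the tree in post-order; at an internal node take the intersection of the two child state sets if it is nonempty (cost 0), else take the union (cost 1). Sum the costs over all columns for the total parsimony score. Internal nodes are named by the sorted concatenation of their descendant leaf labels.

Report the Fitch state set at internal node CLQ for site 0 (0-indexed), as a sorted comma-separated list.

C,G

site 0, node LQ: L={G} ∩ Q={G} → {G} (+0)
site 0, node CLQ: C={C} ∪ LQ={G} → {C,G} (+1)
site 0, node EU: E={G} ∩ U={G} → {G} (+0)
site 0, node CELQU: CLQ={C,G} ∩ EU={G} → {G} (+0)
site 0, node CEJLQU: CELQU={G} ∪ J={A} → {A,G} (+1)
site 0, node CEGJLQU: CEJLQU={A,G} ∪ G={T} → {A,G,T} (+1)
site 1, node LQ: L={A} ∪ Q={C} → {A,C} (+1)
site 1, node CLQ: C={G} ∪ LQ={A,C} → {A,C,G} (+1)
site 1, node EU: E={A} ∩ U={A} → {A} (+0)
site 1, node CELQU: CLQ={A,C,G} ∩ EU={A} → {A} (+0)
site 1, node CEJLQU: CELQU={A} ∩ J={A} → {A} (+0)
site 1, node CEGJLQU: CEJLQU={A} ∪ G={G} → {A,G} (+1)
site 2, node LQ: L={T} ∪ Q={G} → {G,T} (+1)
site 2, node CLQ: C={G} ∩ LQ={G,T} → {G} (+0)
site 2, node EU: E={G} ∪ U={T} → {G,T} (+1)
site 2, node CELQU: CLQ={G} ∩ EU={G,T} → {G} (+0)
site 2, node CEJLQU: CELQU={G} ∪ J={A} → {A,G} (+1)
site 2, node CEGJLQU: CEJLQU={A,G} ∩ G={A} → {A} (+0)
site 3, node LQ: L={T} ∪ Q={G} → {G,T} (+1)
site 3, node CLQ: C={A} ∪ LQ={G,T} → {A,G,T} (+1)
site 3, node EU: E={G} ∩ U={G} → {G} (+0)
site 3, node CELQU: CLQ={A,G,T} ∩ EU={G} → {G} (+0)
site 3, node CEJLQU: CELQU={G} ∪ J={T} → {G,T} (+1)
site 3, node CEGJLQU: CEJLQU={G,T} ∩ G={T} → {T} (+0)
per-site changes: [3, 3, 3, 3]; total = 12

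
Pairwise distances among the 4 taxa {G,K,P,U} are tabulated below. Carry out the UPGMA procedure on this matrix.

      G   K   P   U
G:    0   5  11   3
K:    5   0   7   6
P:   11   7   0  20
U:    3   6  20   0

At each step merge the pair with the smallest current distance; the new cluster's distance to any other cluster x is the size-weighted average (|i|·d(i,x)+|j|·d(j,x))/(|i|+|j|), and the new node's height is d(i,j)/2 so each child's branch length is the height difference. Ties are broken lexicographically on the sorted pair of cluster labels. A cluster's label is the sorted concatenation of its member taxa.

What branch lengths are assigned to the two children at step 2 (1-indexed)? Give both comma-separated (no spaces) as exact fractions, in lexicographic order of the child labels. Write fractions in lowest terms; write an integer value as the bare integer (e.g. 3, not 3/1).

1. join G+U (d=3) ⇒ GU; edges |G|=3/2, |U|=3/2
  updated: d(GU,K)=11/2, d(GU,P)=31/2
2. join GU+K (d=11/2) ⇒ GKU; edges |GU|=5/4, |K|=11/4
  updated: d(GKU,P)=38/3
3. join GKU+P (d=38/3) ⇒ GKPU; edges |GKU|=43/12, |P|=19/3
final tree: (((G:3/2,U:3/2):5/4,K:11/4):43/12,P:19/3)
total length: 203/12

5/4,11/4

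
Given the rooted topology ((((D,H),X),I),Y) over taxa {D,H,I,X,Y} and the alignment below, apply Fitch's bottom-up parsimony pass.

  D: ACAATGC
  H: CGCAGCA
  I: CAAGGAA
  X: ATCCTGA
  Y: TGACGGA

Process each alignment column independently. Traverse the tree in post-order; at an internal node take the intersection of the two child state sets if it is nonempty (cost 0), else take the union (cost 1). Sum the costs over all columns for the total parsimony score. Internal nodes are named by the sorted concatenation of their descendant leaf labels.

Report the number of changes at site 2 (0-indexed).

2

site 0, node DH: D={A} ∪ H={C} → {A,C} (+1)
site 0, node DHX: DH={A,C} ∩ X={A} → {A} (+0)
site 0, node DHIX: DHX={A} ∪ I={C} → {A,C} (+1)
site 0, node DHIXY: DHIX={A,C} ∪ Y={T} → {A,C,T} (+1)
site 1, node DH: D={C} ∪ H={G} → {C,G} (+1)
site 1, node DHX: DH={C,G} ∪ X={T} → {C,G,T} (+1)
site 1, node DHIX: DHX={C,G,T} ∪ I={A} → {A,C,G,T} (+1)
site 1, node DHIXY: DHIX={A,C,G,T} ∩ Y={G} → {G} (+0)
site 2, node DH: D={A} ∪ H={C} → {A,C} (+1)
site 2, node DHX: DH={A,C} ∩ X={C} → {C} (+0)
site 2, node DHIX: DHX={C} ∪ I={A} → {A,C} (+1)
site 2, node DHIXY: DHIX={A,C} ∩ Y={A} → {A} (+0)
site 3, node DH: D={A} ∩ H={A} → {A} (+0)
site 3, node DHX: DH={A} ∪ X={C} → {A,C} (+1)
site 3, node DHIX: DHX={A,C} ∪ I={G} → {A,C,G} (+1)
site 3, node DHIXY: DHIX={A,C,G} ∩ Y={C} → {C} (+0)
site 4, node DH: D={T} ∪ H={G} → {G,T} (+1)
site 4, node DHX: DH={G,T} ∩ X={T} → {T} (+0)
site 4, node DHIX: DHX={T} ∪ I={G} → {G,T} (+1)
site 4, node DHIXY: DHIX={G,T} ∩ Y={G} → {G} (+0)
site 5, node DH: D={G} ∪ H={C} → {C,G} (+1)
site 5, node DHX: DH={C,G} ∩ X={G} → {G} (+0)
site 5, node DHIX: DHX={G} ∪ I={A} → {A,G} (+1)
site 5, node DHIXY: DHIX={A,G} ∩ Y={G} → {G} (+0)
site 6, node DH: D={C} ∪ H={A} → {A,C} (+1)
site 6, node DHX: DH={A,C} ∩ X={A} → {A} (+0)
site 6, node DHIX: DHX={A} ∩ I={A} → {A} (+0)
site 6, node DHIXY: DHIX={A} ∩ Y={A} → {A} (+0)
per-site changes: [3, 3, 2, 2, 2, 2, 1]; total = 15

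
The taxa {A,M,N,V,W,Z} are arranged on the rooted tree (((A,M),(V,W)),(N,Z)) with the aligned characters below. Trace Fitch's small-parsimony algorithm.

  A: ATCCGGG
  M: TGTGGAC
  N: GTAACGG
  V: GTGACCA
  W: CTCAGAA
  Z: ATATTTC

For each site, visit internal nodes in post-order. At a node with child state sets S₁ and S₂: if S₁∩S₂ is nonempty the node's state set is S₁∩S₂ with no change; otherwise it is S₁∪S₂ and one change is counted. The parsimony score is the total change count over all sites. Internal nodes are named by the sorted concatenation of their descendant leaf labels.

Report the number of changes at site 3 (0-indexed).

3

site 0, node AM: A={A} ∪ M={T} → {A,T} (+1)
site 0, node VW: V={G} ∪ W={C} → {C,G} (+1)
site 0, node AMVW: AM={A,T} ∪ VW={C,G} → {A,C,G,T} (+1)
site 0, node NZ: N={G} ∪ Z={A} → {A,G} (+1)
site 0, node AMNVWZ: AMVW={A,C,G,T} ∩ NZ={A,G} → {A,G} (+0)
site 1, node AM: A={T} ∪ M={G} → {G,T} (+1)
site 1, node VW: V={T} ∩ W={T} → {T} (+0)
site 1, node AMVW: AM={G,T} ∩ VW={T} → {T} (+0)
site 1, node NZ: N={T} ∩ Z={T} → {T} (+0)
site 1, node AMNVWZ: AMVW={T} ∩ NZ={T} → {T} (+0)
site 2, node AM: A={C} ∪ M={T} → {C,T} (+1)
site 2, node VW: V={G} ∪ W={C} → {C,G} (+1)
site 2, node AMVW: AM={C,T} ∩ VW={C,G} → {C} (+0)
site 2, node NZ: N={A} ∩ Z={A} → {A} (+0)
site 2, node AMNVWZ: AMVW={C} ∪ NZ={A} → {A,C} (+1)
site 3, node AM: A={C} ∪ M={G} → {C,G} (+1)
site 3, node VW: V={A} ∩ W={A} → {A} (+0)
site 3, node AMVW: AM={C,G} ∪ VW={A} → {A,C,G} (+1)
site 3, node NZ: N={A} ∪ Z={T} → {A,T} (+1)
site 3, node AMNVWZ: AMVW={A,C,G} ∩ NZ={A,T} → {A} (+0)
site 4, node AM: A={G} ∩ M={G} → {G} (+0)
site 4, node VW: V={C} ∪ W={G} → {C,G} (+1)
site 4, node AMVW: AM={G} ∩ VW={C,G} → {G} (+0)
site 4, node NZ: N={C} ∪ Z={T} → {C,T} (+1)
site 4, node AMNVWZ: AMVW={G} ∪ NZ={C,T} → {C,G,T} (+1)
site 5, node AM: A={G} ∪ M={A} → {A,G} (+1)
site 5, node VW: V={C} ∪ W={A} → {A,C} (+1)
site 5, node AMVW: AM={A,G} ∩ VW={A,C} → {A} (+0)
site 5, node NZ: N={G} ∪ Z={T} → {G,T} (+1)
site 5, node AMNVWZ: AMVW={A} ∪ NZ={G,T} → {A,G,T} (+1)
site 6, node AM: A={G} ∪ M={C} → {C,G} (+1)
site 6, node VW: V={A} ∩ W={A} → {A} (+0)
site 6, node AMVW: AM={C,G} ∪ VW={A} → {A,C,G} (+1)
site 6, node NZ: N={G} ∪ Z={C} → {C,G} (+1)
site 6, node AMNVWZ: AMVW={A,C,G} ∩ NZ={C,G} → {C,G} (+0)
per-site changes: [4, 1, 3, 3, 3, 4, 3]; total = 21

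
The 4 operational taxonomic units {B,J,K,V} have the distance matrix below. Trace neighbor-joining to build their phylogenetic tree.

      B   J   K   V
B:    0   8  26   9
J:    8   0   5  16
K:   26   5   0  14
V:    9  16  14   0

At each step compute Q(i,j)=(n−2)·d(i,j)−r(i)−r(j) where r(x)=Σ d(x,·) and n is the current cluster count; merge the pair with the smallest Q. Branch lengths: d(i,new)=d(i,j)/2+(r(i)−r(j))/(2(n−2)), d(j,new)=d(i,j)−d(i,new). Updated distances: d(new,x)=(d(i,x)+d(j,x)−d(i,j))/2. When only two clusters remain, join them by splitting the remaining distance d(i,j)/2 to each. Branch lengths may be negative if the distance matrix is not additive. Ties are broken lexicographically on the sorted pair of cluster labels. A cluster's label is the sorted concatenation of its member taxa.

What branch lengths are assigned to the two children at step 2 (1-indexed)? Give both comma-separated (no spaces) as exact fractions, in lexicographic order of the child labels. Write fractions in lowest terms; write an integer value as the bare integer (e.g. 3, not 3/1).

9,-3/2

1. join B+V (d=9, Q=-64) ⇒ BV; edges |B|=11/2, |V|=7/2
  updated: d(BV,J)=15/2, d(BV,K)=31/2
2. join BV+J (d=15/2, Q=-28) ⇒ BJV; edges |BV|=9, |J|=-3/2
  updated: d(BJV,K)=13/2
3. join BJV+K (d=13/2) ⇒ BJKV; edges |BJV|=13/4, |K|=13/4
final tree: (((B:11/2,V:7/2):9,J:-3/2):13/4,K:13/4)
total length: 23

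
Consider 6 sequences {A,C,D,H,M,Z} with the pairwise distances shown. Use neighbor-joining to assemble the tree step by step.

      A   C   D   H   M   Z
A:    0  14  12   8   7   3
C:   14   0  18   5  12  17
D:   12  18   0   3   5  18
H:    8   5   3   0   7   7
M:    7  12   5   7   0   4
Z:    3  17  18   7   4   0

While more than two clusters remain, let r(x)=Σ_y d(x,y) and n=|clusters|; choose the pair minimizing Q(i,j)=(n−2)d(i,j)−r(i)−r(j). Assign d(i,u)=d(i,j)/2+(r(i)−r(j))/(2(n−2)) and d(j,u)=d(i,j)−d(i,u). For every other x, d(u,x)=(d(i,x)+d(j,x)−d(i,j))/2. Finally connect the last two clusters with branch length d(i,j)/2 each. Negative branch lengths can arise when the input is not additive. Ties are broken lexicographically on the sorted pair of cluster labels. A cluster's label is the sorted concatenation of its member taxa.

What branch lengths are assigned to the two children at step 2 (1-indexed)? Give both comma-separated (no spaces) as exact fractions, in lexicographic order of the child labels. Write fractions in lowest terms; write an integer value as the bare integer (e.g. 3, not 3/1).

step 1: merge (A,Z) at d=3, Q=-81; branch lengths A→7/8, Z→17/8; new cluster AZ
  updated: d(AZ,C)=14, d(AZ,D)=27/2, d(AZ,H)=6, d(AZ,M)=4
step 2: merge (C,H) at d=5, Q=-55; branch lengths C→43/6, H→-13/6; new cluster CH
  updated: d(AZ,CH)=15/2, d(CH,D)=8, d(CH,M)=7
step 3: merge (AZ,M) at d=4, Q=-33; branch lengths AZ→17/4, M→-1/4; new cluster AMZ
  updated: d(AMZ,CH)=21/4, d(AMZ,D)=29/4
step 4: merge (AMZ,CH) at d=21/4, Q=-41/2; branch lengths AMZ→9/4, CH→3; new cluster ACHMZ
  updated: d(ACHMZ,D)=5
step 5: merge (ACHMZ,D) at d=5; branch lengths ACHMZ→5/2, D→5/2; new cluster ACDHMZ
final tree: ((((A:7/8,Z:17/8):17/4,M:-1/4):9/4,(C:43/6,H:-13/6):3):5/2,D:5/2)
total length: 89/4

43/6,-13/6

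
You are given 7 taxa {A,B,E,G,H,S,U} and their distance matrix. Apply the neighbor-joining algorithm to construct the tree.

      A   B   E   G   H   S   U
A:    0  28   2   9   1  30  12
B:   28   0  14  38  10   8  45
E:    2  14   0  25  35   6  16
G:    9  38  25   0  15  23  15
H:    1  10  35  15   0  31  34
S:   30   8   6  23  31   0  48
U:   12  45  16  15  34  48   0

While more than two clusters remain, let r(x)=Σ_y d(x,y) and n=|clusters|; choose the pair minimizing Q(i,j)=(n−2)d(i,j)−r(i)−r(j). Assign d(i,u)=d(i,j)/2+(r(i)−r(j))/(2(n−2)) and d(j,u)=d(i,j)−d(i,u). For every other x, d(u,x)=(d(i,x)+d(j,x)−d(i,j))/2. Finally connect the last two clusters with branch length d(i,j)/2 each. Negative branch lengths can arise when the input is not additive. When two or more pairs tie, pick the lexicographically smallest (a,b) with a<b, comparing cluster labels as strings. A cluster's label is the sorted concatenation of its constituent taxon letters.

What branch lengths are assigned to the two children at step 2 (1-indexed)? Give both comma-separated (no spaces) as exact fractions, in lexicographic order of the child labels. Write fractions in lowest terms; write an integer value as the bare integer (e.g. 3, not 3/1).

113/16,-17/16

step 1: merge (B,S) at d=8, Q=-249; branch lengths B→37/10, S→43/10; new cluster BS
  updated: d(A,BS)=25, d(BS,E)=6, d(BS,G)=53/2, d(BS,H)=33/2, d(BS,U)=85/2
step 2: merge (BS,E) at d=6, Q=-353/2; branch lengths BS→113/16, E→-17/16; new cluster BES
  updated: d(A,BES)=21/2, d(BES,G)=91/4, d(BES,H)=91/4, d(BES,U)=105/4
step 3: merge (G,U) at d=15, Q=-104; branch lengths G→13/4, U→47/4; new cluster GU
  updated: d(A,GU)=3, d(BES,GU)=17, d(GU,H)=17
step 4: merge (A,H) at d=1, Q=-213/4; branch lengths A→-97/16, H→113/16; new cluster AH
  updated: d(AH,BES)=129/8, d(AH,GU)=19/2
step 5: merge (AH,BES) at d=129/8, Q=-341/8; branch lengths AH→69/16, BES→189/16; new cluster ABEHS
  updated: d(ABEHS,GU)=83/16
step 6: merge (ABEHS,GU) at d=83/16; branch lengths ABEHS→83/32, GU→83/32; new cluster ABEGHSU
final tree: (((A:-97/16,H:113/16):69/16,((B:37/10,S:43/10):113/16,E:-17/16):189/16):83/32,(G:13/4,U:47/4):83/32)
total length: 821/16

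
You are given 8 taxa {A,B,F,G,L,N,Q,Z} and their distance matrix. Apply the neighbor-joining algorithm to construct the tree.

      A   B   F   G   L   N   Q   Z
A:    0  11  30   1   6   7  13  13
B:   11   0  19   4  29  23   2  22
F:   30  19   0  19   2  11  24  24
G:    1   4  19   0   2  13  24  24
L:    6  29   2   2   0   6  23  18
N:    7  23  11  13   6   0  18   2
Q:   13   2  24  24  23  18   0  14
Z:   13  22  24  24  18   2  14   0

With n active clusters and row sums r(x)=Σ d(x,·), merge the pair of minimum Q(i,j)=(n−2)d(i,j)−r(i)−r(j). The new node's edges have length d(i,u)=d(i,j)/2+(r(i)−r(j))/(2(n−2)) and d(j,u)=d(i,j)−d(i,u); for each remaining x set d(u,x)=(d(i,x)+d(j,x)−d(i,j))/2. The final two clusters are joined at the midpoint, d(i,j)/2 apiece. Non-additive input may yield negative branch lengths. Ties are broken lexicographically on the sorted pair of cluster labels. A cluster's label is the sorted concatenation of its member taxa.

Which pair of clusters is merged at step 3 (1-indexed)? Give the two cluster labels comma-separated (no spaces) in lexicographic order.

N,Z

step 1: merge (B,Q) at d=2, Q=-216; branch lengths B→1/3, Q→5/3; new cluster BQ
  updated: d(A,BQ)=11, d(BQ,F)=41/2, d(BQ,G)=13, d(BQ,L)=25, d(BQ,N)=39/2, d(BQ,Z)=17
step 2: merge (F,L) at d=2, Q=-311/2; branch lengths F→23/4, L→-15/4; new cluster FL
  updated: d(A,FL)=17, d(BQ,FL)=87/4, d(FL,G)=19/2, d(FL,N)=15/2, d(FL,Z)=20
step 3: merge (N,Z) at d=2, Q=-117; branch lengths N→-19/8, Z→35/8; new cluster NZ
  updated: d(A,NZ)=9, d(BQ,NZ)=69/4, d(FL,NZ)=51/4, d(G,NZ)=35/2
step 4: merge (FL,NZ) at d=51/4, Q=-317/4; branch lengths FL→57/8, NZ→45/8; new cluster FLNZ
  updated: d(A,FLNZ)=53/8, d(BQ,FLNZ)=105/8, d(FLNZ,G)=57/8
step 5: merge (A,G) at d=1, Q=-151/4; branch lengths A→-1/8, G→9/8; new cluster AG
  updated: d(AG,BQ)=23/2, d(AG,FLNZ)=51/8
step 6: merge (AG,BQ) at d=23/2, Q=-31; branch lengths AG→19/8, BQ→73/8; new cluster ABGQ
  updated: d(ABGQ,FLNZ)=4
step 7: merge (ABGQ,FLNZ) at d=4; branch lengths ABGQ→2, FLNZ→2; new cluster ABFGLNQZ
final tree: (((A:-1/8,G:9/8):19/8,(B:1/3,Q:5/3):73/8):2,((F:23/4,L:-15/4):57/8,(N:-19/8,Z:35/8):45/8):2)
total length: 141/4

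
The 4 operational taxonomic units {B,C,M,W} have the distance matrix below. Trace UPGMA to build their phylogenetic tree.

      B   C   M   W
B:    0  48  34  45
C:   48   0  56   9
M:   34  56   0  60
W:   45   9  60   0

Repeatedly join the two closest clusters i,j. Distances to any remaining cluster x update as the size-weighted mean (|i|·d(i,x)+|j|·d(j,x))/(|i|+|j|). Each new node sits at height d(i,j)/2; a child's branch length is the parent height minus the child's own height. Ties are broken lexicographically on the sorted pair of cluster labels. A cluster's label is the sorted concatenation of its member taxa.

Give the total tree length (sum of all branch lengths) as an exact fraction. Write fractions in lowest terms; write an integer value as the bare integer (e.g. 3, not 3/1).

295/4

1. join C+W (d=9) ⇒ CW; edges |C|=9/2, |W|=9/2
  updated: d(B,CW)=93/2, d(CW,M)=58
2. join B+M (d=34) ⇒ BM; edges |B|=17, |M|=17
  updated: d(BM,CW)=209/4
3. join BM+CW (d=209/4) ⇒ BCMW; edges |BM|=73/8, |CW|=173/8
final tree: ((B:17,M:17):73/8,(C:9/2,W:9/2):173/8)
total length: 295/4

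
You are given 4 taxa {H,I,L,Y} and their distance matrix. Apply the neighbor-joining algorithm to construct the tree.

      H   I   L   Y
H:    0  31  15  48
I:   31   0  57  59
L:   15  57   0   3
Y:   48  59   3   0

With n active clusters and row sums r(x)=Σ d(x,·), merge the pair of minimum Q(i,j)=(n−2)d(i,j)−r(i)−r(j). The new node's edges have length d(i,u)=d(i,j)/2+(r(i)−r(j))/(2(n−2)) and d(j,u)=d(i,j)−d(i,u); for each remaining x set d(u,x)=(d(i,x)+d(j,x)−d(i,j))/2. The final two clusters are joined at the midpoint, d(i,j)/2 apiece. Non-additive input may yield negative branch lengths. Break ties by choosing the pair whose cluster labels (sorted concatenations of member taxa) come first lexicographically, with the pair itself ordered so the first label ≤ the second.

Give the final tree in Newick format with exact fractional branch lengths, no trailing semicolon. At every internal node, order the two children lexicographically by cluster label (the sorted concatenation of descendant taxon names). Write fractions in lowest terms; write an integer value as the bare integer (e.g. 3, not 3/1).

1. join H+I (d=31, Q=-179) ⇒ HI; edges |H|=9/4, |I|=115/4
  updated: d(HI,L)=41/2, d(HI,Y)=38
2. join HI+L (d=41/2, Q=-123/2) ⇒ HIL; edges |HI|=111/4, |L|=-29/4
  updated: d(HIL,Y)=41/4
3. join HIL+Y (d=41/4) ⇒ HILY; edges |HIL|=41/8, |Y|=41/8
final tree: (((H:9/4,I:115/4):111/4,L:-29/4):41/8,Y:41/8)
total length: 247/4

(((H:9/4,I:115/4):111/4,L:-29/4):41/8,Y:41/8)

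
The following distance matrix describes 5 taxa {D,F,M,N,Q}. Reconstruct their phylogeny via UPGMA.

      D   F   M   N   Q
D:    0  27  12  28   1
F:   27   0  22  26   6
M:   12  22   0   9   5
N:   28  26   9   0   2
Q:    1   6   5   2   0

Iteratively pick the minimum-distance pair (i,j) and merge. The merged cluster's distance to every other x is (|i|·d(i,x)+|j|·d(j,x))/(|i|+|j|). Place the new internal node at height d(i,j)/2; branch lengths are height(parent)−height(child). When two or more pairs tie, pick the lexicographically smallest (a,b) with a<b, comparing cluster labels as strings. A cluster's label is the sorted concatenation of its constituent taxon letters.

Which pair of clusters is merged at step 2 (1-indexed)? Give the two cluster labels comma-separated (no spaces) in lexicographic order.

step 1: merge (D,Q) at d=1; branch lengths D→1/2, Q→1/2; new cluster DQ
  updated: d(DQ,F)=33/2, d(DQ,M)=17/2, d(DQ,N)=15
step 2: merge (DQ,M) at d=17/2; branch lengths DQ→15/4, M→17/4; new cluster DMQ
  updated: d(DMQ,F)=55/3, d(DMQ,N)=13
step 3: merge (DMQ,N) at d=13; branch lengths DMQ→9/4, N→13/2; new cluster DMNQ
  updated: d(DMNQ,F)=81/4
step 4: merge (DMNQ,F) at d=81/4; branch lengths DMNQ→29/8, F→81/8; new cluster DFMNQ
final tree: ((((D:1/2,Q:1/2):15/4,M:17/4):9/4,N:13/2):29/8,F:81/8)
total length: 63/2

DQ,M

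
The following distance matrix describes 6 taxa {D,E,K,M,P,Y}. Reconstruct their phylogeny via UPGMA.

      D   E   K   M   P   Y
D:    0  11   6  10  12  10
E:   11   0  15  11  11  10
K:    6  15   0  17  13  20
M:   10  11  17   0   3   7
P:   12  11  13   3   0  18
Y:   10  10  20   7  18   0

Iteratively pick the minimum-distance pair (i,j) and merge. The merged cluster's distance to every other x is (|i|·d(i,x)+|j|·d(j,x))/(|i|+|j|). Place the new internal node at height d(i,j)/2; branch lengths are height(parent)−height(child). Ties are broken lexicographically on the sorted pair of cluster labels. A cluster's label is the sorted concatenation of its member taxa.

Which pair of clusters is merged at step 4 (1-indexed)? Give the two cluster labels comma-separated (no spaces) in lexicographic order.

1. join M+P (d=3) ⇒ MP; edges |M|=3/2, |P|=3/2
  updated: d(D,MP)=11, d(E,MP)=11, d(K,MP)=15, d(MP,Y)=25/2
2. join D+K (d=6) ⇒ DK; edges |D|=3, |K|=3
  updated: d(DK,E)=13, d(DK,MP)=13, d(DK,Y)=15
3. join E+Y (d=10) ⇒ EY; edges |E|=5, |Y|=5
  updated: d(DK,EY)=14, d(EY,MP)=47/4
4. join EY+MP (d=47/4) ⇒ EMPY; edges |EY|=7/8, |MP|=35/8
  updated: d(DK,EMPY)=27/2
5. join DK+EMPY (d=27/2) ⇒ DEKMPY; edges |DK|=15/4, |EMPY|=7/8
final tree: ((D:3,K:3):15/4,((E:5,Y:5):7/8,(M:3/2,P:3/2):35/8):7/8)
total length: 231/8

EY,MP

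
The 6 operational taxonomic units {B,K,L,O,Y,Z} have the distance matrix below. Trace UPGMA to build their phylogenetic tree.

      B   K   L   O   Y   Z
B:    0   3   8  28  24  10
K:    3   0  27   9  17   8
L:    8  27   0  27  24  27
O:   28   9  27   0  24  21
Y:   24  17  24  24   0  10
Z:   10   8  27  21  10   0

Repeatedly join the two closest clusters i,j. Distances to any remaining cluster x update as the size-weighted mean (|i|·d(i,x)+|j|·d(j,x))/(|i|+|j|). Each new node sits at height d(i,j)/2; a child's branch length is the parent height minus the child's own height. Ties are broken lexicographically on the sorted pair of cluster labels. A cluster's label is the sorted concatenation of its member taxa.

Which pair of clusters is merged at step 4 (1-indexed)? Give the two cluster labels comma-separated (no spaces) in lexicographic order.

BKYZ,O

iteration 1: select B,K (d=3); attach at lengths (3/2, 3/2); label the merged cluster BK
  updated: d(BK,L)=35/2, d(BK,O)=37/2, d(BK,Y)=41/2, d(BK,Z)=9
iteration 2: select BK,Z (d=9); attach at lengths (3, 9/2); label the merged cluster BKZ
  updated: d(BKZ,L)=62/3, d(BKZ,O)=58/3, d(BKZ,Y)=17
iteration 3: select BKZ,Y (d=17); attach at lengths (4, 17/2); label the merged cluster BKYZ
  updated: d(BKYZ,L)=43/2, d(BKYZ,O)=41/2
iteration 4: select BKYZ,O (d=41/2); attach at lengths (7/4, 41/4); label the merged cluster BKOYZ
  updated: d(BKOYZ,L)=113/5
iteration 5: select BKOYZ,L (d=113/5); attach at lengths (21/20, 113/10); label the merged cluster BKLOYZ
final tree: (((((B:3/2,K:3/2):3,Z:9/2):4,Y:17/2):7/4,O:41/4):21/20,L:113/10)
total length: 947/20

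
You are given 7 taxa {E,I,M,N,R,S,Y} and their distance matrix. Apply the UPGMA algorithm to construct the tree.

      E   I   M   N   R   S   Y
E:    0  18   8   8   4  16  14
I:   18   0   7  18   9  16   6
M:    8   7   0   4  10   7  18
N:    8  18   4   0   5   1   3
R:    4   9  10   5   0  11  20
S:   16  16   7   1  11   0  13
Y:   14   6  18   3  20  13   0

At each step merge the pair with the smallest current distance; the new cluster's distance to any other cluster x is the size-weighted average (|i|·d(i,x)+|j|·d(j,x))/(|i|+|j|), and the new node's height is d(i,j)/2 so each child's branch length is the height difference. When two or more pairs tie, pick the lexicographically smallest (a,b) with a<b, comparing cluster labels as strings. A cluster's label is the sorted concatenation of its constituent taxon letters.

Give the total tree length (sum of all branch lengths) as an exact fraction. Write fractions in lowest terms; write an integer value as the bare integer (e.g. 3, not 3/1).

1601/60

step 1: merge (N,S) at d=1; branch lengths N→1/2, S→1/2; new cluster NS
  updated: d(E,NS)=12, d(I,NS)=17, d(M,NS)=11/2, d(NS,R)=8, d(NS,Y)=8
step 2: merge (E,R) at d=4; branch lengths E→2, R→2; new cluster ER
  updated: d(ER,I)=27/2, d(ER,M)=9, d(ER,NS)=10, d(ER,Y)=17
step 3: merge (M,NS) at d=11/2; branch lengths M→11/4, NS→9/4; new cluster MNS
  updated: d(ER,MNS)=29/3, d(I,MNS)=41/3, d(MNS,Y)=34/3
step 4: merge (I,Y) at d=6; branch lengths I→3, Y→3; new cluster IY
  updated: d(ER,IY)=61/4, d(IY,MNS)=25/2
step 5: merge (ER,MNS) at d=29/3; branch lengths ER→17/6, MNS→25/12; new cluster EMNRS
  updated: d(EMNRS,IY)=68/5
step 6: merge (EMNRS,IY) at d=68/5; branch lengths EMNRS→59/30, IY→19/5; new cluster EIMNRSY
final tree: (((E:2,R:2):17/6,(M:11/4,(N:1/2,S:1/2):9/4):25/12):59/30,(I:3,Y:3):19/5)
total length: 1601/60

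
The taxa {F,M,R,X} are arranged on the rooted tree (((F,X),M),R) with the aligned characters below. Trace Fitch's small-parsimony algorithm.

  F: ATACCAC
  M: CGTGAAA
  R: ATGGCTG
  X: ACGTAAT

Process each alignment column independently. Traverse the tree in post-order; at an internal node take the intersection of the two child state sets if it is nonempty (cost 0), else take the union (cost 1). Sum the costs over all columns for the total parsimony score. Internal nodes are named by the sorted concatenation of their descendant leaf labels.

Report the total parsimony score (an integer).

site 0, node FX: F={A} ∩ X={A} → {A} (+0)
site 0, node FMX: FX={A} ∪ M={C} → {A,C} (+1)
site 0, node FMRX: FMX={A,C} ∩ R={A} → {A} (+0)
site 1, node FX: F={T} ∪ X={C} → {C,T} (+1)
site 1, node FMX: FX={C,T} ∪ M={G} → {C,G,T} (+1)
site 1, node FMRX: FMX={C,G,T} ∩ R={T} → {T} (+0)
site 2, node FX: F={A} ∪ X={G} → {A,G} (+1)
site 2, node FMX: FX={A,G} ∪ M={T} → {A,G,T} (+1)
site 2, node FMRX: FMX={A,G,T} ∩ R={G} → {G} (+0)
site 3, node FX: F={C} ∪ X={T} → {C,T} (+1)
site 3, node FMX: FX={C,T} ∪ M={G} → {C,G,T} (+1)
site 3, node FMRX: FMX={C,G,T} ∩ R={G} → {G} (+0)
site 4, node FX: F={C} ∪ X={A} → {A,C} (+1)
site 4, node FMX: FX={A,C} ∩ M={A} → {A} (+0)
site 4, node FMRX: FMX={A} ∪ R={C} → {A,C} (+1)
site 5, node FX: F={A} ∩ X={A} → {A} (+0)
site 5, node FMX: FX={A} ∩ M={A} → {A} (+0)
site 5, node FMRX: FMX={A} ∪ R={T} → {A,T} (+1)
site 6, node FX: F={C} ∪ X={T} → {C,T} (+1)
site 6, node FMX: FX={C,T} ∪ M={A} → {A,C,T} (+1)
site 6, node FMRX: FMX={A,C,T} ∪ R={G} → {A,C,G,T} (+1)
per-site changes: [1, 2, 2, 2, 2, 1, 3]; total = 13

13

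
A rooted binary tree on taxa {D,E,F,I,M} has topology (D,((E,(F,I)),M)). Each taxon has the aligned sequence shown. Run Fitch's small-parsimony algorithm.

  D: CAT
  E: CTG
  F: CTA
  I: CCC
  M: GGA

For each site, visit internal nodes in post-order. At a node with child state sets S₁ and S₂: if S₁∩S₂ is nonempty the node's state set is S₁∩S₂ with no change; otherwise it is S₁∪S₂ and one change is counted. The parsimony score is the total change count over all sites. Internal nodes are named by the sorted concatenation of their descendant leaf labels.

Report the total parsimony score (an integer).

[col 0] FI: children F:{C}, I:{C} ∩→ {C}; cost 0
[col 0] EFI: children E:{C}, FI:{C} ∩→ {C}; cost 0
[col 0] EFIM: children EFI:{C}, M:{G} ∪→ {C,G}; cost 1
[col 0] DEFIM: children D:{C}, EFIM:{C,G} ∩→ {C}; cost 0
[col 1] FI: children F:{T}, I:{C} ∪→ {C,T}; cost 1
[col 1] EFI: children E:{T}, FI:{C,T} ∩→ {T}; cost 0
[col 1] EFIM: children EFI:{T}, M:{G} ∪→ {G,T}; cost 1
[col 1] DEFIM: children D:{A}, EFIM:{G,T} ∪→ {A,G,T}; cost 1
[col 2] FI: children F:{A}, I:{C} ∪→ {A,C}; cost 1
[col 2] EFI: children E:{G}, FI:{A,C} ∪→ {A,C,G}; cost 1
[col 2] EFIM: children EFI:{A,C,G}, M:{A} ∩→ {A}; cost 0
[col 2] DEFIM: children D:{T}, EFIM:{A} ∪→ {A,T}; cost 1
per-site changes: [1, 3, 3]; total = 7

7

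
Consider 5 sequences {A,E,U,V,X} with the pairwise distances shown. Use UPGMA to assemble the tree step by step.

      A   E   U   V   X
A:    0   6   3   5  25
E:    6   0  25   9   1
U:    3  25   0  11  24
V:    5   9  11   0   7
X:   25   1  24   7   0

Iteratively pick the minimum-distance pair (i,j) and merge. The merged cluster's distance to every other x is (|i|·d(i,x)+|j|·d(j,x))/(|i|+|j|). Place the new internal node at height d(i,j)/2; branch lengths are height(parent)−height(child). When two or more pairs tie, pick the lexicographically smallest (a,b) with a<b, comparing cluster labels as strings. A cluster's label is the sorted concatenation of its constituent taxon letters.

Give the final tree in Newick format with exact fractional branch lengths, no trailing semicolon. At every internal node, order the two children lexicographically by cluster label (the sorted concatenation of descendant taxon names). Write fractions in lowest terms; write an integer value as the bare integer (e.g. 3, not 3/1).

step 1: merge (E,X) at d=1; branch lengths E→1/2, X→1/2; new cluster EX
  updated: d(A,EX)=31/2, d(EX,U)=49/2, d(EX,V)=8
step 2: merge (A,U) at d=3; branch lengths A→3/2, U→3/2; new cluster AU
  updated: d(AU,EX)=20, d(AU,V)=8
step 3: merge (AU,V) at d=8; branch lengths AU→5/2, V→4; new cluster AUV
  updated: d(AUV,EX)=16
step 4: merge (AUV,EX) at d=16; branch lengths AUV→4, EX→15/2; new cluster AEUVX
final tree: (((A:3/2,U:3/2):5/2,V:4):4,(E:1/2,X:1/2):15/2)
total length: 22

(((A:3/2,U:3/2):5/2,V:4):4,(E:1/2,X:1/2):15/2)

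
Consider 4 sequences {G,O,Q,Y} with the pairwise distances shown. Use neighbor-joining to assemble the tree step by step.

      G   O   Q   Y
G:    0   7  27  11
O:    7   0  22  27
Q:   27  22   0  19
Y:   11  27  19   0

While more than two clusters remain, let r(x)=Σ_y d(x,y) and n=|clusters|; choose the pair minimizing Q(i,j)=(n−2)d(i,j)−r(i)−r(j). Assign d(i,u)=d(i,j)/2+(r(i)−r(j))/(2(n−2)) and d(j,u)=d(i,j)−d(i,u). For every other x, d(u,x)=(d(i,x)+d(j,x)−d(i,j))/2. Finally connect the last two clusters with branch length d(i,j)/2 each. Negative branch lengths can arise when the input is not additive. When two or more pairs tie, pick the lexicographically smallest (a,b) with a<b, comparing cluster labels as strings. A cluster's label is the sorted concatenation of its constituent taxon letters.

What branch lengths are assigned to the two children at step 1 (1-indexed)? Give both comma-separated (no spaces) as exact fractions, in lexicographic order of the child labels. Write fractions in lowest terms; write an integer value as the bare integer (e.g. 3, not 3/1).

3/4,25/4

step 1: merge (G,O) at d=7, Q=-87; branch lengths G→3/4, O→25/4; new cluster GO
  updated: d(GO,Q)=21, d(GO,Y)=31/2
step 2: merge (GO,Q) at d=21, Q=-111/2; branch lengths GO→35/4, Q→49/4; new cluster GOQ
  updated: d(GOQ,Y)=27/4
step 3: merge (GOQ,Y) at d=27/4; branch lengths GOQ→27/8, Y→27/8; new cluster GOQY
final tree: (((G:3/4,O:25/4):35/4,Q:49/4):27/8,Y:27/8)
total length: 139/4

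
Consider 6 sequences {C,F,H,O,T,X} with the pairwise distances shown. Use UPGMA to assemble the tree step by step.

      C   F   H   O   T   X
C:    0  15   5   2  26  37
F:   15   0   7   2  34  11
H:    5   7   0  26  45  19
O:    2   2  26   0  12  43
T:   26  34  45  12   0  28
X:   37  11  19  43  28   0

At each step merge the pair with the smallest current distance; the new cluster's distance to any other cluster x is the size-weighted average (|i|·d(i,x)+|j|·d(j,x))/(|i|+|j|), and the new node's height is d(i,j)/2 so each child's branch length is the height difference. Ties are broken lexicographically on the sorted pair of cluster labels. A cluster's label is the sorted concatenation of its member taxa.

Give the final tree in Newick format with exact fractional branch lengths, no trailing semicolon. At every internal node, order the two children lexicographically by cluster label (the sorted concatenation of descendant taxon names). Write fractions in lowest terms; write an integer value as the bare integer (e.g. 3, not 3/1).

((((C:1,O:1):5,(F:7/2,H:7/2):5/2):31/4,X:55/4):3/4,T:29/2)

iteration 1: select C,O (d=2); attach at lengths (1, 1); label the merged cluster CO
  updated: d(CO,F)=17/2, d(CO,H)=31/2, d(CO,T)=19, d(CO,X)=40
iteration 2: select F,H (d=7); attach at lengths (7/2, 7/2); label the merged cluster FH
  updated: d(CO,FH)=12, d(FH,T)=79/2, d(FH,X)=15
iteration 3: select CO,FH (d=12); attach at lengths (5, 5/2); label the merged cluster CFHO
  updated: d(CFHO,T)=117/4, d(CFHO,X)=55/2
iteration 4: select CFHO,X (d=55/2); attach at lengths (31/4, 55/4); label the merged cluster CFHOX
  updated: d(CFHOX,T)=29
iteration 5: select CFHOX,T (d=29); attach at lengths (3/4, 29/2); label the merged cluster CFHOTX
final tree: ((((C:1,O:1):5,(F:7/2,H:7/2):5/2):31/4,X:55/4):3/4,T:29/2)
total length: 213/4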